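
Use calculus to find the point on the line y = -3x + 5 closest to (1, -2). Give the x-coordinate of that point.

Minimize D(x)^2 = (x - 1)^2 + (-3x + 7)^2.
d/dx[D^2] = 2(x - 1) + 2·(-3)·(-3x + 7) = 0 ⇒ x = 11/5.
Then y = -8/5 and the distance is √(8/5) ≈ 1.2649.

11/5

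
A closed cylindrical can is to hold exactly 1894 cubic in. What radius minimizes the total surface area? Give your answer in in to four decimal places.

6.7050

With radius r and height h, πr²h = 1894 so h = 1894/(πr²), and S(r) = 2πr² + 2πrh = 2πr² + 2·1894/r.
S'(r) = 4πr − 2·1894/r² = 0 ⇒ r³ = 1894/(2π), so r ≈ 6.7050 and h = 2r ≈ 13.4100.
S''(r) = 4π + 4·1894/r³ > 0, so this is the minimum; S ≈ 847.4248.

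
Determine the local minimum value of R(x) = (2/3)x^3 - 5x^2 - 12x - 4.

-112

R'(x) = 2x^2 - 10x - 12. Setting R'(x) = 0 gives x ∈ {-1, 6}.
Second-derivative test with R''(x) = 4x - 10: R''(-1) = -14 < 0 ⇒ local maximum; R''(6) = 14 > 0 ⇒ local minimum.
So the local minimum value is R(6) = -112.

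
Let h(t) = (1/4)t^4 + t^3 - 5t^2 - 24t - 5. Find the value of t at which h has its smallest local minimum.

3

h'(t) = t^3 + 3t^2 - 10t - 24. Setting h'(t) = 0 gives t ∈ {-4, -2, 3}.
h''(t) = 3t^2 + 6t - 10. h''(-4) = 14 > 0 ⇒ local minimum; h''(-2) = -10 < 0 ⇒ local maximum; h''(3) = 35 > 0 ⇒ local minimum.
Thus h has its smallest local minimum at t = 3, with value -299/4.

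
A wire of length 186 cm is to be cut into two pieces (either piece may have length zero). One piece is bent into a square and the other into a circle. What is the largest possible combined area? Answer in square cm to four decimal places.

2753.0622

Let x be the length used for the square. Square side x/4; circle radius (186−x)/(2π).
A(x) = (x/4)² + π·((186−x)/(2π))² = x²/16 + (186−x)²/(4π) for 0 ≤ x ≤ 186. A'(x) = x/8 − (186−x)/(2π) = 0 gives x = 4·186/(π+4) ≈ 104.1784.
A'' > 0, so the interior critical point is a minimum; the maximum is at an endpoint. A(0) = 2753.0622 and A(186) = 2162.2500, so the largest area is 2753.0622.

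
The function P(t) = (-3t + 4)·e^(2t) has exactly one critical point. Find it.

5/6

Differentiating with the product rule gives P'(t) = (-6t + 5)·e^(2t). Since e^(2t) > 0, the only critical point is t = 5/6.
P''(5/6) has the same sign as -6 < 0, so this is a local maximum.
P(5/6) = (3/2)·e^(5/3) ≈ 7.9417.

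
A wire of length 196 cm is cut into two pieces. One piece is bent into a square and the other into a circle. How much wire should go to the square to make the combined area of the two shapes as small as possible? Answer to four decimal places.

Let x be the length used for the square. Square side x/4; circle radius (196−x)/(2π).
A(x) = (x/4)² + π·((196−x)/(2π))² = x²/16 + (196−x)²/(4π) for 0 ≤ x ≤ 196. A'(x) = x/8 − (196−x)/(2π) = 0 gives x = 4·196/(π+4) ≈ 109.7794.
A'' = 1/8 + 1/(2π) > 0, so this gives the minimum combined area; x ≈ 109.7794 cm to the square.

109.7794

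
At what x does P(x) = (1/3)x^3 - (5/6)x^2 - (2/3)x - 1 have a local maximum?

Critical points: P'(x) = x^2 - (5/3)x - 2/3 vanishes at x = -1/3, 2.
Second-derivative test with P''(x) = 2x - 5/3: P''(-1/3) = -7/3 < 0 ⇒ local maximum; P''(2) = 7/3 > 0 ⇒ local minimum.
The local maximum is P(-1/3) = -143/162.

-1/3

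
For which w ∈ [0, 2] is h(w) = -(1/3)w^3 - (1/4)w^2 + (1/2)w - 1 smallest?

Differentiating, h'(w) = -w^2 - (1/2)w + 1/2; whose only zero in [0, 2] is w = 1/2.
Candidates: h(0) = -1,  h(1/2) = -41/48,  h(2) = -11/3.
So the minimum is h(2) = -11/3.

2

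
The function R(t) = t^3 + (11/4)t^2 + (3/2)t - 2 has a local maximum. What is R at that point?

Critical points: R'(t) = 3t^2 + (11/2)t + 3/2 vanishes at t = -3/2, -1/3.
Since R''(t) = 6t + 11/2, we get R''(-3/2) = -7/2 < 0 ⇒ local maximum; R''(-1/3) = 7/2 > 0 ⇒ local minimum.
So the local maximum value is R(-3/2) = -23/16.

-23/16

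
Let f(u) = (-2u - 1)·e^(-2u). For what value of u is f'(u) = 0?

0

f'(u) = (-2)·e^(-2u) + (-2u - 1)·(-2)·e^(-2u) = (4u)·e^(-2u). Since e^(-2u) > 0, the only critical point is u = 0.
f''(0) has the same sign as 4 > 0, so this is a local minimum.
f(0) = (-1)·e^(0) ≈ -1.0000.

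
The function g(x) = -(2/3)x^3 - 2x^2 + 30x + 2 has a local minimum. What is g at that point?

g'(x) = -2x^2 - 4x + 30. Setting g'(x) = 0 gives x ∈ {-5, 3}.
g''(x) = -4x - 4. g''(-5) = 16 > 0 ⇒ local minimum; g''(3) = -16 < 0 ⇒ local maximum.
The local minimum is g(-5) = -344/3.

-344/3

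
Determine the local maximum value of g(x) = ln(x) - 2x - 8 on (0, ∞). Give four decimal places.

g'(x) = 1/x − 2 = 0 gives x = 1/2.
g''(x) = -1/x², which is negative for x > 0, so this is a local maximum.
g(1/2) = 1·ln(1/2) - 1 - 8 ≈ -9.6931.

-9.6931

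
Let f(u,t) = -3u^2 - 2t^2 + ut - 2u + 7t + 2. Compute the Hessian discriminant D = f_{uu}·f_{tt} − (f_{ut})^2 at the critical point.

23

∂f/∂u = -6u + t - 2 = 0 and ∂f/∂t = u - 4t + 7 = 0, so (u, t) = (-1/23, 40/23).
The Hessian has f_{uu} = -6, f_{tt} = -4, f_{ut} = 1, giving D = 23 > 0 with f_{uu} < 0, so the point is a local maximum.
D = (-6)·(-4) − (1)^2 = 23.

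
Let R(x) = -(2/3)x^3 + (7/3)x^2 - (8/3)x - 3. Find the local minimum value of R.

R'(x) = -2x^2 + (14/3)x - 8/3 = 0 at x = 1, 4/3.
Second-derivative test with R''(x) = -4x + 14/3: R''(1) = 2/3 > 0 ⇒ local minimum; R''(4/3) = -2/3 < 0 ⇒ local maximum.
So the local minimum value is R(1) = -4.

-4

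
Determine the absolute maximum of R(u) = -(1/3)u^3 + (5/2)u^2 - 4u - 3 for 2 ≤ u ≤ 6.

R'(u) = -u^2 + 5u - 4, whose only zero in [2, 6] is u = 4.
Evaluating at the critical points and endpoints: R(2) = -11/3,  R(4) = -1/3,  R(6) = -9.
The maximum over the interval is -1/3, attained at u = 4.

-1/3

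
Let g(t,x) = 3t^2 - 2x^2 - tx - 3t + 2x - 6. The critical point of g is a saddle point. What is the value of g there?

∂g/∂t = 6t - x - 3 = 0 and ∂g/∂x = -t - 4x + 2 = 0, so (t, x) = (14/25, 9/25).
The Hessian has g_{tt} = 6, g_{xx} = -4, g_{tx} = -1, giving D = -25 < 0, so the point is a saddle point.
g(14/25, 9/25) = -162/25.

-162/25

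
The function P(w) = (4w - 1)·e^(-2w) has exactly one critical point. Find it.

3/4

Differentiating with the product rule gives P'(w) = (-8w + 6)·e^(-2w). Since e^(-2w) > 0, the only critical point is w = 3/4.
P''(3/4) has the same sign as -8 < 0, so this is a local maximum.
P(3/4) = (2)·e^(-3/2) ≈ 0.4463.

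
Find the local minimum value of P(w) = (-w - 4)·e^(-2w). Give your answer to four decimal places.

-548.3166

P'(w) = (-1)·e^(-2w) + (-w - 4)·(-2)·e^(-2w) = (2w + 7)·e^(-2w). Since e^(-2w) > 0, the only critical point is w = -7/2.
P''(-7/2) has the same sign as 2 > 0, so this is a local minimum.
P(-7/2) = (-1/2)·e^(7) ≈ -548.3166.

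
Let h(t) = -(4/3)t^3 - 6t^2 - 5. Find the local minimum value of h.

h'(t) = -4t^2 - 12t. Setting h'(t) = 0 gives t ∈ {-3, 0}.
h''(t) = -8t - 12. h''(-3) = 12 > 0 ⇒ local minimum; h''(0) = -12 < 0 ⇒ local maximum.
The local minimum is h(-3) = -23.

-23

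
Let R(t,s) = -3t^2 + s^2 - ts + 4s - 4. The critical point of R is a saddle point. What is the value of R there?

-100/13

∂R/∂t = -6t - s = 0 and ∂R/∂s = -t + 2s + 4 = 0, so (t, s) = (4/13, -24/13).
The Hessian has R_{tt} = -6, R_{ss} = 2, R_{ts} = -1, giving D = -13 < 0, so the point is a saddle point.
R(4/13, -24/13) = -100/13.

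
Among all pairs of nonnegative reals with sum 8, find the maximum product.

16

With x + y = 8, the product is P(x) = x(8 − x).
P'(x) = 8 − 2x = 0 gives x = 4; P'' = −2 < 0, so this is the maximum.
P = 4·4 = 16.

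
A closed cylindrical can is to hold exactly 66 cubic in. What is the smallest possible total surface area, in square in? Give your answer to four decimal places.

90.4088

With radius r and height h, πr²h = 66 so h = 66/(πr²), and S(r) = 2πr² + 2πrh = 2πr² + 2·66/r.
S'(r) = 4πr − 2·66/r² = 0 ⇒ r³ = 66/(2π), so r ≈ 2.1901 and h = 2r ≈ 4.3801.
S''(r) = 4π + 4·66/r³ > 0, so this is the minimum; S ≈ 90.4088.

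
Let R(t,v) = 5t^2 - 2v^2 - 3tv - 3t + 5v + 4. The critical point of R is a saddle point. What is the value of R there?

∂R/∂t = 10t - 3v - 3 = 0 and ∂R/∂v = -3t - 4v + 5 = 0, so (t, v) = (27/49, 41/49).
The Hessian has R_{tt} = 10, R_{vv} = -4, R_{tv} = -3, giving D = -49 < 0, so the point is a saddle point.
R(27/49, 41/49) = 258/49.

258/49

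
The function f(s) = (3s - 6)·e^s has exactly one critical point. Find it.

By the product rule, f'(s) = (3s - 3)·e^s. Since e^s > 0, the only critical point is s = 1.
f''(1) has the same sign as 3 > 0, so this is a local minimum.
f(1) = (-3)·e^(1) ≈ -8.1548.

1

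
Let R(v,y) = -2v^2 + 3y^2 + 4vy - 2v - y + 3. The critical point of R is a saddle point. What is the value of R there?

61/20

∂R/∂v = -4v + 4y - 2 = 0 and ∂R/∂y = 4v + 6y - 1 = 0, so (v, y) = (-1/5, 3/10).
The Hessian has R_{vv} = -4, R_{yy} = 6, R_{vy} = 4, giving D = -40 < 0, so the point is a saddle point.
R(-1/5, 3/10) = 61/20.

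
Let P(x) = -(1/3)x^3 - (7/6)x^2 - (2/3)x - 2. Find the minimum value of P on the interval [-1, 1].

P'(x) = -x^2 - (7/3)x - 2/3, whose only zero in [-1, 1] is x = -1/3.
Candidates: P(-1) = -13/6, P(-1/3) = -307/162, P(1) = -25/6.
The minimum over the interval is -25/6, attained at x = 1.

-25/6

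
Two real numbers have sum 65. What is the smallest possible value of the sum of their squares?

4225/2

With a + b = 65, a^2 + b^2 = a^2 + (65 − a)^2.
The derivative 2a − 2(65 − a) = 4a − 130 vanishes at a = 65/2; second derivative 4 > 0, a minimum.
The minimum is 2·(65/2)^2 = 4225/2.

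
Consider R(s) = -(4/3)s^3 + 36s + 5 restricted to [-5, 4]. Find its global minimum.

The derivative is -4s^2 + 36, which vanishes at s = -3 and s = 3.
Candidates: R(-5) = -25/3; R(-3) = -67; R(3) = 77; R(4) = 191/3.
So the minimum is R(-3) = -67.

-67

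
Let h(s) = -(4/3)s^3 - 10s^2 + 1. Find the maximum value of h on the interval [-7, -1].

-23/3

The derivative is -4s^2 - 20s, whose only zero in [-7, -1] is s = -5.
Compare values at every candidate in [-7, -1]: h(-7) = -95/3, h(-5) = -247/3, h(-1) = -23/3.
So the maximum is h(-1) = -23/3.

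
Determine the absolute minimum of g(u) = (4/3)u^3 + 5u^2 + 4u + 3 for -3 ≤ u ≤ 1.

0

The derivative is 4u^2 + 10u + 4, which vanishes at u = -2 and u = -1/2.
Compare values at every candidate in [-3, 1]: g(-3) = 0; g(-2) = 13/3; g(-1/2) = 25/12; g(1) = 40/3.
The minimum over the interval is 0, attained at u = -3.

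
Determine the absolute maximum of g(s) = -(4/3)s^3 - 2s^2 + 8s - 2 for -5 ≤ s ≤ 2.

Differentiating, g'(s) = -4s^2 - 4s + 8; which vanishes at s = -2 and s = 1.
Candidates: g(-5) = 224/3; g(-2) = -46/3; g(1) = 8/3; g(2) = -14/3.
So the maximum is g(-5) = 224/3.

224/3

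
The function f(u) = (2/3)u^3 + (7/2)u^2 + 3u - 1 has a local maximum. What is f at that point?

7/2

f'(u) = 2u^2 + 7u + 3. Setting f'(u) = 0 gives u ∈ {-3, -1/2}.
Since f''(u) = 4u + 7, we get f''(-3) = -5 < 0 ⇒ local maximum; f''(-1/2) = 5 > 0 ⇒ local minimum.
Thus f has its local maximum at u = -3, with value 7/2.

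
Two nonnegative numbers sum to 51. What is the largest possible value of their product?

2601/4

With x + y = 51, the product is P(x) = x(51 − x).
P'(x) = 51 − 2x = 0 gives x = 51/2; P'' = −2 < 0, so this is the maximum.
P = 51/2·51/2 = 2601/4.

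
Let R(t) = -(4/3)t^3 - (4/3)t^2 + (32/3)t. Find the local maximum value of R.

R'(t) = -4t^2 - (8/3)t + 32/3 = 0 at t = -2, 4/3.
R''(t) = -8t - 8/3. R''(-2) = 40/3 > 0 ⇒ local minimum; R''(4/3) = -40/3 < 0 ⇒ local maximum.
So the local maximum value is R(4/3) = 704/81.

704/81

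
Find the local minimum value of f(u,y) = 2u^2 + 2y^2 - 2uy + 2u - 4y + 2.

0

∂f/∂u = 4u - 2y + 2 = 0 and ∂f/∂y = -2u + 4y - 4 = 0, so (u, y) = (0, 1).
The Hessian has f_{uu} = 4, f_{yy} = 4, f_{uy} = -2, giving D = 12 > 0 with f_{uu} > 0, so the point is a local minimum.
f(0, 1) = 0.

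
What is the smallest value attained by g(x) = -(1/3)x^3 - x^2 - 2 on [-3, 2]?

-26/3

The derivative is -x^2 - 2x, which vanishes at x = -2 and x = 0.
Compare values at every candidate in [-3, 2]: g(-3) = -2; g(-2) = -10/3; g(0) = -2; g(2) = -26/3.
Hence the absolute minimum is -26/3 at x = 2.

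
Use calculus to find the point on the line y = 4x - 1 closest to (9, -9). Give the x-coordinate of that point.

-23/17

Minimize D(x)^2 = (x - 9)^2 + (4x + 8)^2.
d/dx[D^2] = 2(x - 9) + 2·4·(4x + 8) = 0 ⇒ x = -23/17.
Then y = -109/17 and the distance is √(1936/17) ≈ 10.6716.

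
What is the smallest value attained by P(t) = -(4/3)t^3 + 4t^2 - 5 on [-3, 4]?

-79/3

Differentiating, P'(t) = -4t^2 + 8t; which vanishes at t = 0 and t = 2.
Evaluating at the critical points and endpoints: P(-3) = 67,  P(0) = -5,  P(2) = 1/3,  P(4) = -79/3.
Hence the absolute minimum is -79/3 at t = 4.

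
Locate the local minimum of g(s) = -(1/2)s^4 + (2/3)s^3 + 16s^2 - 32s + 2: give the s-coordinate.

1

g'(s) = -2s^3 + 2s^2 + 32s - 32 = 0 at s = -4, 1, 4.
g''(s) = -6s^2 + 4s + 32. g''(-4) = -80 < 0 ⇒ local maximum; g''(1) = 30 > 0 ⇒ local minimum; g''(4) = -48 < 0 ⇒ local maximum.
So the local minimum value is g(1) = -83/6.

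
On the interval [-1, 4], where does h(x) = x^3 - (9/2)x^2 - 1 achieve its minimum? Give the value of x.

Differentiating, h'(x) = 3x^2 - 9x; which vanishes at x = 0 and x = 3.
Candidates: h(-1) = -13/2, h(0) = -1, h(3) = -29/2, h(4) = -9.
So the minimum is h(3) = -29/2.

3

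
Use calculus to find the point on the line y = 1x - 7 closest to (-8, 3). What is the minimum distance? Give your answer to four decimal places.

Minimize D(x)^2 = (x + 8)^2 + (x - 10)^2.
d/dx[D^2] = 2(x + 8) + 2·1·(x - 10) = 0 ⇒ x = 1.
Then y = -6 and the distance is √(162) ≈ 12.7279.

12.7279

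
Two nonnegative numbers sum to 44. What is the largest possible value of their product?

With x + y = 44, the product is P(x) = x(44 − x).
P'(x) = 44 − 2x = 0 gives x = 22; P'' = −2 < 0, so this is the maximum.
P = 22·22 = 484.

484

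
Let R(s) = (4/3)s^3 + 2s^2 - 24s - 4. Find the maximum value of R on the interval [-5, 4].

The derivative is 4s^2 + 4s - 24, which vanishes at s = -3 and s = 2.
Compare values at every candidate in [-5, 4]: R(-5) = -2/3,  R(-3) = 50,  R(2) = -100/3,  R(4) = 52/3.
The maximum over the interval is 50, attained at s = -3.

50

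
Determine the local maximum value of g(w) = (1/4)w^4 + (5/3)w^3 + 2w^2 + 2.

31/12

Critical points: g'(w) = w^3 + 5w^2 + 4w vanishes at w = -4, -1, 0.
g''(w) = 3w^2 + 10w + 4. g''(-4) = 12 > 0 ⇒ local minimum; g''(-1) = -3 < 0 ⇒ local maximum; g''(0) = 4 > 0 ⇒ local minimum.
The local maximum is g(-1) = 31/12.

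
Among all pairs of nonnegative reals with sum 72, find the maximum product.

With x + y = 72, the product is P(x) = x(72 − x).
P'(x) = 72 − 2x = 0 gives x = 36; P'' = −2 < 0, so this is the maximum.
P = 36·36 = 1296.

1296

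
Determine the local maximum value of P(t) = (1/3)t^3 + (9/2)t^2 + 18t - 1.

P'(t) = t^2 + 9t + 18 = 0 at t = -6, -3.
Second-derivative test with P''(t) = 2t + 9: P''(-6) = -3 < 0 ⇒ local maximum; P''(-3) = 3 > 0 ⇒ local minimum.
Thus P has its local maximum at t = -6, with value -19.

-19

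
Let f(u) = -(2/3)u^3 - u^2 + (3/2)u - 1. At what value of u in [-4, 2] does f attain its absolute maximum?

The derivative is -2u^2 - 2u + 3/2, which vanishes at u = -3/2 and u = 1/2.
Compare values at every candidate in [-4, 2]: f(-4) = 59/3,  f(-3/2) = -13/4,  f(1/2) = -7/12,  f(2) = -22/3.
So the maximum is f(-4) = 59/3.

-4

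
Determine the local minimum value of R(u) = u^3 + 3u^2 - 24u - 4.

R'(u) = 3u^2 + 6u - 24 = 0 at u = -4, 2.
Since R''(u) = 6u + 6, we get R''(-4) = -18 < 0 ⇒ local maximum; R''(2) = 18 > 0 ⇒ local minimum.
The local minimum is R(2) = -32.

-32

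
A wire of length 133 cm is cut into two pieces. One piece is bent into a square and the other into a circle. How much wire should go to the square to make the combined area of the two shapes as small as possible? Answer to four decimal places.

74.4932

Let x be the length used for the square. Square side x/4; circle radius (133−x)/(2π).
A(x) = (x/4)² + π·((133−x)/(2π))² = x²/16 + (133−x)²/(4π) for 0 ≤ x ≤ 133. A'(x) = x/8 − (133−x)/(2π) = 0 gives x = 4·133/(π+4) ≈ 74.4932.
A'' = 1/8 + 1/(2π) > 0, so this gives the minimum combined area; x ≈ 74.4932 cm to the square.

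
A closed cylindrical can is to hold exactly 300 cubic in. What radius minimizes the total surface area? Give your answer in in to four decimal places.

3.6278

With radius r and height h, πr²h = 300 so h = 300/(πr²), and S(r) = 2πr² + 2πrh = 2πr² + 2·300/r.
S'(r) = 4πr − 2·300/r² = 0 ⇒ r³ = 300/(2π), so r ≈ 3.6278 and h = 2r ≈ 7.2557.
S''(r) = 4π + 4·300/r³ > 0, so this is the minimum; S ≈ 248.0821.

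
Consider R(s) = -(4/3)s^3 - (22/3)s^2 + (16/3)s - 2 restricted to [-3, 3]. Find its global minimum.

-88

R'(s) = -4s^2 - (44/3)s + 16/3, whose only zero in [-3, 3] is s = 1/3.
Compare values at every candidate in [-3, 3]: R(-3) = -48, R(1/3) = -88/81, R(3) = -88.
Hence the absolute minimum is -88 at s = 3.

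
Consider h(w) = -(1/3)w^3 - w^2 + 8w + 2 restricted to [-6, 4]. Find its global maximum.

h'(w) = -w^2 - 2w + 8, which vanishes at w = -4 and w = 2.
Candidates: h(-6) = -10,  h(-4) = -74/3,  h(2) = 34/3,  h(4) = -10/3.
Hence the absolute maximum is 34/3 at w = 2.

34/3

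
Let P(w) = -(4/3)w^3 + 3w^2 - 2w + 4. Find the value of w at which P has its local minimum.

Critical points: P'(w) = -4w^2 + 6w - 2 vanishes at w = 1/2, 1.
Second-derivative test with P''(w) = -8w + 6: P''(1/2) = 2 > 0 ⇒ local minimum; P''(1) = -2 < 0 ⇒ local maximum.
The local minimum is P(1/2) = 43/12.

1/2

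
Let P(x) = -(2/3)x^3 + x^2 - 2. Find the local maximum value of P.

P'(x) = -2x^2 + 2x. Setting P'(x) = 0 gives x ∈ {0, 1}.
Second-derivative test with P''(x) = -4x + 2: P''(0) = 2 > 0 ⇒ local minimum; P''(1) = -2 < 0 ⇒ local maximum.
Thus P has its local maximum at x = 1, with value -5/3.

-5/3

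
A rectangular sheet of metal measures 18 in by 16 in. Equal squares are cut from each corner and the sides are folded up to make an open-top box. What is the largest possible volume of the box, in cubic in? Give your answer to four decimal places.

361.0999

With cut size x, the volume is V(x) = x(18 − 2x)(16 − 2x) for 0 < x < 8.
V'(x) = 12x^2 − 136x + 288. Setting V'(x) = 0 gives x ≈ 2.8187 (the root in (0, 8)).
V''(x) = 24x − 136 is negative there, so this is the maximum; V ≈ 361.0999.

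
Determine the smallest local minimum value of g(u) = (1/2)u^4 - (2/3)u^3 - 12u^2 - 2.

-326/3

g'(u) = 2u^3 - 2u^2 - 24u. Setting g'(u) = 0 gives u ∈ {-3, 0, 4}.
Second-derivative test with g''(u) = 6u^2 - 4u - 24: g''(-3) = 42 > 0 ⇒ local minimum; g''(0) = -24 < 0 ⇒ local maximum; g''(4) = 56 > 0 ⇒ local minimum.
The smallest local minimum is g(4) = -326/3.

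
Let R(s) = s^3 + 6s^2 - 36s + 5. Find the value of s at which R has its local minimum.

Critical points: R'(s) = 3s^2 + 12s - 36 vanishes at s = -6, 2.
Second-derivative test with R''(s) = 6s + 12: R''(-6) = -24 < 0 ⇒ local maximum; R''(2) = 24 > 0 ⇒ local minimum.
So the local minimum value is R(2) = -35.

2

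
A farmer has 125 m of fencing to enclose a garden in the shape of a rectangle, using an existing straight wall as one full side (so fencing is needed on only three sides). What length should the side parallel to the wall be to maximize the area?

Let the sides perpendicular to the wall have length x and the parallel side y, so 2x + y = 125 and the area is A = xy = x(125 − 2x).
A'(x) = 125 − 4x = 0 gives x = 125/4, and A''(x) = −4 < 0 confirms a maximum.
Then y = 125 − 2·125/4 = 125/2 and A = 15625/8.

125/2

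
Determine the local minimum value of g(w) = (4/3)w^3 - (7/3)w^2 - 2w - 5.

Critical points: g'(w) = 4w^2 - (14/3)w - 2 vanishes at w = -1/3, 3/2.
Since g''(w) = 8w - 14/3, we get g''(-1/3) = -22/3 < 0 ⇒ local maximum; g''(3/2) = 22/3 > 0 ⇒ local minimum.
Thus g has its local minimum at w = 3/2, with value -35/4.

-35/4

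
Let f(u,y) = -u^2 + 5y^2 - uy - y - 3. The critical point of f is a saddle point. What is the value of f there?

∂f/∂u = -2u - y = 0 and ∂f/∂y = -u + 10y - 1 = 0, so (u, y) = (-1/21, 2/21).
The Hessian has f_{uu} = -2, f_{yy} = 10, f_{uy} = -1, giving D = -21 < 0, so the point is a saddle point.
f(-1/21, 2/21) = -64/21.

-64/21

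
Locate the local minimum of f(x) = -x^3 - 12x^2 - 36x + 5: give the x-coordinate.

-6

Critical points: f'(x) = -3x^2 - 24x - 36 vanishes at x = -6, -2.
f''(x) = -6x - 24. f''(-6) = 12 > 0 ⇒ local minimum; f''(-2) = -12 < 0 ⇒ local maximum.
The local minimum is f(-6) = 5.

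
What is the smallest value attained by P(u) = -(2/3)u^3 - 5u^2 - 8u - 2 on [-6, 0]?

-22/3

Differentiating, P'(u) = -2u^2 - 10u - 8; which vanishes at u = -4 and u = -1.
Evaluating at the critical points and endpoints: P(-6) = 10; P(-4) = -22/3; P(-1) = 5/3; P(0) = -2.
So the minimum is P(-4) = -22/3.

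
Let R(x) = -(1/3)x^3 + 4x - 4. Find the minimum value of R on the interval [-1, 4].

Differentiating, R'(x) = -x^2 + 4; whose only zero in [-1, 4] is x = 2.
Compare values at every candidate in [-1, 4]: R(-1) = -23/3,  R(2) = 4/3,  R(4) = -28/3.
The minimum over the interval is -28/3, attained at x = 4.

-28/3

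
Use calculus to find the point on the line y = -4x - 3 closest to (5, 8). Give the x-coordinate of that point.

-39/17

Minimize D(x)^2 = (x - 5)^2 + (-4x - 11)^2.
d/dx[D^2] = 2(x - 5) + 2·(-4)·(-4x - 11) = 0 ⇒ x = -39/17.
Then y = 105/17 and the distance is √(961/17) ≈ 7.5186.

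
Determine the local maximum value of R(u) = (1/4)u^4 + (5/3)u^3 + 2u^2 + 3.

R'(u) = u^3 + 5u^2 + 4u. Setting R'(u) = 0 gives u ∈ {-4, -1, 0}.
Since R''(u) = 3u^2 + 10u + 4, we get R''(-4) = 12 > 0 ⇒ local minimum; R''(-1) = -3 < 0 ⇒ local maximum; R''(0) = 4 > 0 ⇒ local minimum.
The local maximum is R(-1) = 43/12.

43/12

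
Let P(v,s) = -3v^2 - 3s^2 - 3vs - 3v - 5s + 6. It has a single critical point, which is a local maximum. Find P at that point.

73/9

∂P/∂v = -6v - 3s - 3 = 0 and ∂P/∂s = -3v - 6s - 5 = 0, so (v, s) = (-1/9, -7/9).
The Hessian has P_{vv} = -6, P_{ss} = -6, P_{vs} = -3, giving D = 27 > 0 with P_{vv} < 0, so the point is a local maximum.
P(-1/9, -7/9) = 73/9.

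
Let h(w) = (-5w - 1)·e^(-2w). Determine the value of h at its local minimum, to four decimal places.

-1.3720

h'(w) = (-5)·e^(-2w) + (-5w - 1)·(-2)·e^(-2w) = (10w - 3)·e^(-2w). Since e^(-2w) > 0, the only critical point is w = 3/10.
h''(3/10) has the same sign as 10 > 0, so this is a local minimum.
h(3/10) = (-5/2)·e^(-3/5) ≈ -1.3720.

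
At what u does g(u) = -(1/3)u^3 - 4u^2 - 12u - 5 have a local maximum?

g'(u) = -u^2 - 8u - 12. Setting g'(u) = 0 gives u ∈ {-6, -2}.
g''(u) = -2u - 8. g''(-6) = 4 > 0 ⇒ local minimum; g''(-2) = -4 < 0 ⇒ local maximum.
So the local maximum value is g(-2) = 17/3.

-2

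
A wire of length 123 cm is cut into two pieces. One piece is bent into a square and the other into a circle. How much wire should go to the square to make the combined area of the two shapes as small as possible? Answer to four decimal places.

68.8922

Let x be the length used for the square. Square side x/4; circle radius (123−x)/(2π).
A(x) = (x/4)² + π·((123−x)/(2π))² = x²/16 + (123−x)²/(4π) for 0 ≤ x ≤ 123. A'(x) = x/8 − (123−x)/(2π) = 0 gives x = 4·123/(π+4) ≈ 68.8922.
A'' = 1/8 + 1/(2π) > 0, so this gives the minimum combined area; x ≈ 68.8922 cm to the square.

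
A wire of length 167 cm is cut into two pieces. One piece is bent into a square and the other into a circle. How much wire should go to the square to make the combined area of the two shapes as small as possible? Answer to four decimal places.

Let x be the length used for the square. Square side x/4; circle radius (167−x)/(2π).
A(x) = (x/4)² + π·((167−x)/(2π))² = x²/16 + (167−x)²/(4π) for 0 ≤ x ≤ 167. A'(x) = x/8 − (167−x)/(2π) = 0 gives x = 4·167/(π+4) ≈ 93.5366.
A'' = 1/8 + 1/(2π) > 0, so this gives the minimum combined area; x ≈ 93.5366 cm to the square.

93.5366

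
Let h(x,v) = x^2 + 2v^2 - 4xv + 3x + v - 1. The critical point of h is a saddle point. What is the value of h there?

23/8

∂h/∂x = 2x - 4v + 3 = 0 and ∂h/∂v = -4x + 4v + 1 = 0, so (x, v) = (2, 7/4).
The Hessian has h_{xx} = 2, h_{vv} = 4, h_{xv} = -4, giving D = -8 < 0, so the point is a saddle point.
h(2, 7/4) = 23/8.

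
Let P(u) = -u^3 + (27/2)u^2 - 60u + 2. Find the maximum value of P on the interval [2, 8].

P'(u) = -3u^2 + 27u - 60, which vanishes at u = 4 and u = 5.
Evaluating at the critical points and endpoints: P(2) = -72; P(4) = -86; P(5) = -171/2; P(8) = -126.
So the maximum is P(2) = -72.

-72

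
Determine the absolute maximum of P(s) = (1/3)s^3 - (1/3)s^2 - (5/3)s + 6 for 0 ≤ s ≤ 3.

P'(s) = s^2 - (2/3)s - 5/3, whose only zero in [0, 3] is s = 5/3.
Candidates: P(0) = 6,  P(5/3) = 311/81,  P(3) = 7.
The maximum over the interval is 7, attained at s = 3.

7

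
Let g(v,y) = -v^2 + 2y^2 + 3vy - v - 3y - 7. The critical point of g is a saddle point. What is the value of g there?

∂g/∂v = -2v + 3y - 1 = 0 and ∂g/∂y = 3v + 4y - 3 = 0, so (v, y) = (5/17, 9/17).
The Hessian has g_{vv} = -2, g_{yy} = 4, g_{vy} = 3, giving D = -17 < 0, so the point is a saddle point.
g(5/17, 9/17) = -135/17.

-135/17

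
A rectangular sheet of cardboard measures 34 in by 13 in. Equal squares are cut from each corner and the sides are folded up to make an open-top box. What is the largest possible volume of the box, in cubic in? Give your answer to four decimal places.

With cut size x, the volume is V(x) = x(34 − 2x)(13 − 2x) for 0 < x < 6.5.
V'(x) = 12x^2 − 188x + 442. Setting V'(x) = 0 gives x ≈ 2.8808 (the root in (0, 6.5)).
V''(x) = 24x − 188 is negative there, so this is the maximum; V ≈ 588.8379.

588.8379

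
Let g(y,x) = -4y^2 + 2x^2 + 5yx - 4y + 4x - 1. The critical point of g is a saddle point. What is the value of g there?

∂g/∂y = -8y + 5x - 4 = 0 and ∂g/∂x = 5y + 4x + 4 = 0, so (y, x) = (-12/19, -4/19).
The Hessian has g_{yy} = -8, g_{xx} = 4, g_{yx} = 5, giving D = -57 < 0, so the point is a saddle point.
g(-12/19, -4/19) = -3/19.

-3/19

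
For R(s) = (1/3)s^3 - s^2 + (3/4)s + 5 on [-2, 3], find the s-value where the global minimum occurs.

R'(s) = s^2 - 2s + 3/4, which vanishes at s = 1/2 and s = 3/2.
Candidates: R(-2) = -19/6,  R(1/2) = 31/6,  R(3/2) = 5,  R(3) = 29/4.
Hence the absolute minimum is -19/6 at s = -2.

-2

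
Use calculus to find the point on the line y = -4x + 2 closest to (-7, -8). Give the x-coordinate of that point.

Minimize D(x)^2 = (x + 7)^2 + (-4x + 10)^2.
d/dx[D^2] = 2(x + 7) + 2·(-4)·(-4x + 10) = 0 ⇒ x = 33/17.
Then y = -98/17 and the distance is √(1444/17) ≈ 9.2164.

33/17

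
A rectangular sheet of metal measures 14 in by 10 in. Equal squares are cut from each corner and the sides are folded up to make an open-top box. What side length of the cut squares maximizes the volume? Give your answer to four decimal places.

With cut size x, the volume is V(x) = x(14 − 2x)(10 − 2x) for 0 < x < 5.
V'(x) = 12x^2 − 96x + 140. Setting V'(x) = 0 gives x ≈ 1.9183 (the root in (0, 5)).
V''(x) = 24x − 96 is negative there, so this is the maximum; V ≈ 120.1644.

1.9183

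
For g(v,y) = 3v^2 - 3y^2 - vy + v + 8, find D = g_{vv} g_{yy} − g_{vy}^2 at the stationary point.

∂g/∂v = 6v - y + 1 = 0 and ∂g/∂y = -v - 6y = 0, so (v, y) = (-6/37, 1/37).
The Hessian has g_{vv} = 6, g_{yy} = -6, g_{vy} = -1, giving D = -37 < 0, so the point is a saddle point.
D = (6)·(-6) − (-1)^2 = -37.

-37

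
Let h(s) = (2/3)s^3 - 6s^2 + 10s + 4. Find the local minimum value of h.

h'(s) = 2s^2 - 12s + 10. Setting h'(s) = 0 gives s ∈ {1, 5}.
Second-derivative test with h''(s) = 4s - 12: h''(1) = -8 < 0 ⇒ local maximum; h''(5) = 8 > 0 ⇒ local minimum.
The local minimum is h(5) = -38/3.

-38/3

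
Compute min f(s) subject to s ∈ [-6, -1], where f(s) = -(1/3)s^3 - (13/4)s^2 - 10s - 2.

The derivative is -s^2 - (13/2)s - 10, which vanishes at s = -4 and s = -5/2.
Evaluating at the critical points and endpoints: f(-6) = 13, f(-4) = 22/3, f(-5/2) = 379/48, f(-1) = 61/12.
So the minimum is f(-1) = 61/12.

61/12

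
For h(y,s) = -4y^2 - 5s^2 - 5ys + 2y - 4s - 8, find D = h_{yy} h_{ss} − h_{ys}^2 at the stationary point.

55

∂h/∂y = -8y - 5s + 2 = 0 and ∂h/∂s = -5y - 10s - 4 = 0, so (y, s) = (8/11, -42/55).
The Hessian has h_{yy} = -8, h_{ss} = -10, h_{ys} = -5, giving D = 55 > 0 with h_{yy} < 0, so the point is a local maximum.
D = (-8)·(-10) − (-5)^2 = 55.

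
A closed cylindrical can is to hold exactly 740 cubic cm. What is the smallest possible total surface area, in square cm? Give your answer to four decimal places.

452.9000

With radius r and height h, πr²h = 740 so h = 740/(πr²), and S(r) = 2πr² + 2πrh = 2πr² + 2·740/r.
S'(r) = 4πr − 2·740/r² = 0 ⇒ r³ = 740/(2π), so r ≈ 4.9017 and h = 2r ≈ 9.8035.
S''(r) = 4π + 4·740/r³ > 0, so this is the minimum; S ≈ 452.9000.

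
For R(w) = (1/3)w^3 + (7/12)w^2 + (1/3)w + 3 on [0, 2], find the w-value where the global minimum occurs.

Differentiating, R'(w) = w^2 + (7/6)w + 1/3; which has no zeros in [0, 2].
Compare values at every candidate in [0, 2]: R(0) = 3; R(2) = 26/3.
Hence the absolute minimum is 3 at w = 0.

0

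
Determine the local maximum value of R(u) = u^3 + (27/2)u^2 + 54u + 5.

R'(u) = 3u^2 + 27u + 54. Setting R'(u) = 0 gives u ∈ {-6, -3}.
Second-derivative test with R''(u) = 6u + 27: R''(-6) = -9 < 0 ⇒ local maximum; R''(-3) = 9 > 0 ⇒ local minimum.
So the local maximum value is R(-6) = -49.

-49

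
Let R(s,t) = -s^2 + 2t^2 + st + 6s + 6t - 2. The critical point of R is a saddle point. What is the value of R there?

∂R/∂s = -2s + t + 6 = 0 and ∂R/∂t = s + 4t + 6 = 0, so (s, t) = (2, -2).
The Hessian has R_{ss} = -2, R_{tt} = 4, R_{st} = 1, giving D = -9 < 0, so the point is a saddle point.
R(2, -2) = -2.

-2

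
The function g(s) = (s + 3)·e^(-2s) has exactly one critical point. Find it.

By the product rule, g'(s) = (-2s - 5)·e^(-2s). Since e^(-2s) > 0, the only critical point is s = -5/2.
g''(-5/2) has the same sign as -2 < 0, so this is a local maximum.
g(-5/2) = (1/2)·e^(5) ≈ 74.2066.

-5/2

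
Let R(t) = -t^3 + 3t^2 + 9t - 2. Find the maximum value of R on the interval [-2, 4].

Differentiating, R'(t) = -3t^2 + 6t + 9; which vanishes at t = -1 and t = 3.
Candidates: R(-2) = 0, R(-1) = -7, R(3) = 25, R(4) = 18.
The maximum over the interval is 25, attained at t = 3.

25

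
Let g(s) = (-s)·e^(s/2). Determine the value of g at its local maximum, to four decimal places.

Differentiating with the product rule gives g'(s) = (-(1/2)s - 1)·e^(s/2). Since e^(s/2) > 0, the only critical point is s = -2.
g''(-2) has the same sign as -1/2 < 0, so this is a local maximum.
g(-2) = (2)·e^(-1) ≈ 0.7358.

0.7358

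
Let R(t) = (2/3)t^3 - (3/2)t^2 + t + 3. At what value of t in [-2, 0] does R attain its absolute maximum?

0

R'(t) = 2t^2 - 3t + 1, which has no zeros in [-2, 0].
Candidates: R(-2) = -31/3; R(0) = 3.
Hence the absolute maximum is 3 at t = 0.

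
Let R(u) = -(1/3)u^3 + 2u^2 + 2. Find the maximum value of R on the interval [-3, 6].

29

R'(u) = -u^2 + 4u, which vanishes at u = 0 and u = 4.
Evaluating at the critical points and endpoints: R(-3) = 29,  R(0) = 2,  R(4) = 38/3,  R(6) = 2.
The maximum over the interval is 29, attained at u = -3.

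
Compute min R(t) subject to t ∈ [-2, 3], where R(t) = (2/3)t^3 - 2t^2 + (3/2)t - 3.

R'(t) = 2t^2 - 4t + 3/2, which vanishes at t = 1/2 and t = 3/2.
Evaluating at the critical points and endpoints: R(-2) = -58/3,  R(1/2) = -8/3,  R(3/2) = -3,  R(3) = 3/2.
So the minimum is R(-2) = -58/3.

-58/3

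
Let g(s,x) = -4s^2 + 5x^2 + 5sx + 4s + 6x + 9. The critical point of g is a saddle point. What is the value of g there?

761/105

∂g/∂s = -8s + 5x + 4 = 0 and ∂g/∂x = 5s + 10x + 6 = 0, so (s, x) = (2/21, -68/105).
The Hessian has g_{ss} = -8, g_{xx} = 10, g_{sx} = 5, giving D = -105 < 0, so the point is a saddle point.
g(2/21, -68/105) = 761/105.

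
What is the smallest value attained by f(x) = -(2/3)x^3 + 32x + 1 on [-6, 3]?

f'(x) = -2x^2 + 32, whose only zero in [-6, 3] is x = -4.
Evaluating at the critical points and endpoints: f(-6) = -47,  f(-4) = -253/3,  f(3) = 79.
The minimum over the interval is -253/3, attained at x = -4.

-253/3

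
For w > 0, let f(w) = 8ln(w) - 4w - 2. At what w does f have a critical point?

2

f'(w) = 8/w − 4 = 0 gives w = 2.
f''(w) = -8/w², which is negative for w > 0, so this is a local maximum.
f(2) = 8·ln(2) - 8 - 2 ≈ -4.4548.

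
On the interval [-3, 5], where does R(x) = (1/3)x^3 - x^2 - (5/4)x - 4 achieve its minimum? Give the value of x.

-3

Differentiating, R'(x) = x^2 - 2x - 5/4; which vanishes at x = -1/2 and x = 5/2.
Compare values at every candidate in [-3, 5]: R(-3) = -73/4,  R(-1/2) = -11/3,  R(5/2) = -49/6,  R(5) = 77/12.
The minimum over the interval is -73/4, attained at x = -3.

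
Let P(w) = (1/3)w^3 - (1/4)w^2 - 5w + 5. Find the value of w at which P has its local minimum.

5/2

P'(w) = w^2 - (1/2)w - 5 = 0 at w = -2, 5/2.
Second-derivative test with P''(w) = 2w - 1/2: P''(-2) = -9/2 < 0 ⇒ local maximum; P''(5/2) = 9/2 > 0 ⇒ local minimum.
So the local minimum value is P(5/2) = -185/48.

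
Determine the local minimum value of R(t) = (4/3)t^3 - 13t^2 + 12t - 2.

-110

Critical points: R'(t) = 4t^2 - 26t + 12 vanishes at t = 1/2, 6.
R''(t) = 8t - 26. R''(1/2) = -22 < 0 ⇒ local maximum; R''(6) = 22 > 0 ⇒ local minimum.
Thus R has its local minimum at t = 6, with value -110.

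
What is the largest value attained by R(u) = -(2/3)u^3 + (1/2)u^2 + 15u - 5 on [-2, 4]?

The derivative is -2u^2 + u + 15, whose only zero in [-2, 4] is u = 3.
Compare values at every candidate in [-2, 4]: R(-2) = -83/3; R(3) = 53/2; R(4) = 61/3.
So the maximum is R(3) = 53/2.

53/2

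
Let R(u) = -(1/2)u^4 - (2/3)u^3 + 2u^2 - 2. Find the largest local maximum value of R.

R'(u) = -2u^3 - 2u^2 + 4u = 0 at u = -2, 0, 1.
Second-derivative test with R''(u) = -6u^2 - 4u + 4: R''(-2) = -12 < 0 ⇒ local maximum; R''(0) = 4 > 0 ⇒ local minimum; R''(1) = -6 < 0 ⇒ local maximum.
The largest local maximum is R(-2) = 10/3.

10/3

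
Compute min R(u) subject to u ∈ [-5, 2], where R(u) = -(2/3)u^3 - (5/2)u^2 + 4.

R'(u) = -2u^2 - 5u, which vanishes at u = -5/2 and u = 0.
Candidates: R(-5) = 149/6; R(-5/2) = -29/24; R(0) = 4; R(2) = -34/3.
Hence the absolute minimum is -34/3 at u = 2.

-34/3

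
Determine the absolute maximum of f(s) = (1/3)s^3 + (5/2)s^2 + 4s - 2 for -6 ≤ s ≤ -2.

Differentiating, f'(s) = s^2 + 5s + 4; whose only zero in [-6, -2] is s = -4.
Candidates: f(-6) = -8,  f(-4) = 2/3,  f(-2) = -8/3.
Hence the absolute maximum is 2/3 at s = -4.

2/3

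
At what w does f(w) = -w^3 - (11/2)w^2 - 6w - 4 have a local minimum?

f'(w) = -3w^2 - 11w - 6 = 0 at w = -3, -2/3.
f''(w) = -6w - 11. f''(-3) = 7 > 0 ⇒ local minimum; f''(-2/3) = -7 < 0 ⇒ local maximum.
The local minimum is f(-3) = -17/2.

-3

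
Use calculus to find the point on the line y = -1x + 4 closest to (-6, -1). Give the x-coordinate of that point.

Minimize D(x)^2 = (x + 6)^2 + (-x + 5)^2.
d/dx[D^2] = 2(x + 6) + 2·(-1)·(-x + 5) = 0 ⇒ x = -1/2.
Then y = 9/2 and the distance is √(121/2) ≈ 7.7782.

-1/2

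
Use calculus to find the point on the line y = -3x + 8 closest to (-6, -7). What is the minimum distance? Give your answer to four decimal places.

Minimize D(x)^2 = (x + 6)^2 + (-3x + 15)^2.
d/dx[D^2] = 2(x + 6) + 2·(-3)·(-3x + 15) = 0 ⇒ x = 39/10.
Then y = -37/10 and the distance is √(1089/10) ≈ 10.4355.

10.4355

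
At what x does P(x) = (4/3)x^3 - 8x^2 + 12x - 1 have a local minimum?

P'(x) = 4x^2 - 16x + 12 = 0 at x = 1, 3.
Since P''(x) = 8x - 16, we get P''(1) = -8 < 0 ⇒ local maximum; P''(3) = 8 > 0 ⇒ local minimum.
So the local minimum value is P(3) = -1.

3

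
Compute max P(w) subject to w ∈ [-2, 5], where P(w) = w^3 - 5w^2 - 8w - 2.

22/27

P'(w) = 3w^2 - 10w - 8, which vanishes at w = -2/3 and w = 4.
Compare values at every candidate in [-2, 5]: P(-2) = -14,  P(-2/3) = 22/27,  P(4) = -50,  P(5) = -42.
So the maximum is P(-2/3) = 22/27.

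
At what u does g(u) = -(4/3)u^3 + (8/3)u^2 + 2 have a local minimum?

Critical points: g'(u) = -4u^2 + (16/3)u vanishes at u = 0, 4/3.
Second-derivative test with g''(u) = -8u + 16/3: g''(0) = 16/3 > 0 ⇒ local minimum; g''(4/3) = -16/3 < 0 ⇒ local maximum.
The local minimum is g(0) = 2.

0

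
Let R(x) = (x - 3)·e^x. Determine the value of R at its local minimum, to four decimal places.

R'(x) = 1·e^x + (x - 3)·1·e^x = (x - 2)·e^x. Since e^x > 0, the only critical point is x = 2.
R''(2) has the same sign as 1 > 0, so this is a local minimum.
R(2) = (-1)·e^(2) ≈ -7.3891.

-7.3891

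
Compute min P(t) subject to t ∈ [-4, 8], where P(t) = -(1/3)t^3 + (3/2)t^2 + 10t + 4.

The derivative is -t^2 + 3t + 10, which vanishes at t = -2 and t = 5.
Evaluating at the critical points and endpoints: P(-4) = 28/3,  P(-2) = -22/3,  P(5) = 299/6,  P(8) = 28/3.
So the minimum is P(-2) = -22/3.

-22/3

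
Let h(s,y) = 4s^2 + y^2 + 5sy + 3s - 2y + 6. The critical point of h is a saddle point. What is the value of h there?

109/9

∂h/∂s = 8s + 5y + 3 = 0 and ∂h/∂y = 5s + 2y - 2 = 0, so (s, y) = (16/9, -31/9).
The Hessian has h_{ss} = 8, h_{yy} = 2, h_{sy} = 5, giving D = -9 < 0, so the point is a saddle point.
h(16/9, -31/9) = 109/9.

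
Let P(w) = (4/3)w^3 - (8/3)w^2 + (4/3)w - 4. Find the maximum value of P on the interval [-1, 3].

P'(w) = 4w^2 - (16/3)w + 4/3, which vanishes at w = 1/3 and w = 1.
Compare values at every candidate in [-1, 3]: P(-1) = -28/3; P(1/3) = -308/81; P(1) = -4; P(3) = 12.
The maximum over the interval is 12, attained at w = 3.

12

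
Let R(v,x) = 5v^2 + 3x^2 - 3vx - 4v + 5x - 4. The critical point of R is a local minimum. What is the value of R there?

∂R/∂v = 10v - 3x - 4 = 0 and ∂R/∂x = -3v + 6x + 5 = 0, so (v, x) = (3/17, -38/51).
The Hessian has R_{vv} = 10, R_{xx} = 6, R_{vx} = -3, giving D = 51 > 0 with R_{vv} > 0, so the point is a local minimum.
R(3/17, -38/51) = -317/51.

-317/51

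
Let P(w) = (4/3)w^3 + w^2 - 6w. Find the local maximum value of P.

Critical points: P'(w) = 4w^2 + 2w - 6 vanishes at w = -3/2, 1.
P''(w) = 8w + 2. P''(-3/2) = -10 < 0 ⇒ local maximum; P''(1) = 10 > 0 ⇒ local minimum.
So the local maximum value is P(-3/2) = 27/4.

27/4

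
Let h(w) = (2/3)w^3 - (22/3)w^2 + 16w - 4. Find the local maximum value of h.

476/81

h'(w) = 2w^2 - (44/3)w + 16 = 0 at w = 4/3, 6.
Since h''(w) = 4w - 44/3, we get h''(4/3) = -28/3 < 0 ⇒ local maximum; h''(6) = 28/3 > 0 ⇒ local minimum.
Thus h has its local maximum at w = 4/3, with value 476/81.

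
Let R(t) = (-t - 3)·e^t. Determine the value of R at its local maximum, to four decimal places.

0.0183

R'(t) = (-1)·e^t + (-t - 3)·1·e^t = (-t - 4)·e^t. Since e^t > 0, the only critical point is t = -4.
R''(-4) has the same sign as -1 < 0, so this is a local maximum.
R(-4) = (1)·e^(-4) ≈ 0.0183.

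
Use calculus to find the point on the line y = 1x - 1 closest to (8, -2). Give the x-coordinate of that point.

Minimize D(x)^2 = (x - 8)^2 + (x + 1)^2.
d/dx[D^2] = 2(x - 8) + 2·1·(x + 1) = 0 ⇒ x = 7/2.
Then y = 5/2 and the distance is √(81/2) ≈ 6.3640.

7/2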